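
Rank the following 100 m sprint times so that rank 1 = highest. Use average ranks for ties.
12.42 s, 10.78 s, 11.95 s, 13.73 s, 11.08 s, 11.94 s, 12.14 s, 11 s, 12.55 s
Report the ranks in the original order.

Sorted (descending): 13.73, 12.55, 12.42, 12.14, 11.95, 11.94, 11.08, 11, 10.78
No ties — each value takes its position as its rank.

3, 9, 5, 1, 7, 6, 4, 8, 2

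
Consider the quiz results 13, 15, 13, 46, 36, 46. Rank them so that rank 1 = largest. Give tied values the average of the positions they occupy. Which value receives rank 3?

36

Sorted (descending): 46, 46, 36, 15, 13, 13
The 2 values of 46 occupy positions 1–2 → average rank (1+2)/2 = 1.5.
The 2 values of 13 occupy positions 5–6 → average rank (5+6)/2 = 5.5.
Rank 3 → value 36.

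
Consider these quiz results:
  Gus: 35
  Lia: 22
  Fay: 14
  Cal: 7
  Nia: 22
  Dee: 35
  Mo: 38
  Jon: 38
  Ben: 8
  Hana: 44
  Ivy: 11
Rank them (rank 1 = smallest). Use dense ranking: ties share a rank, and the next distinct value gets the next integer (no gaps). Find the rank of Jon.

Sorted (ascending): 7, 8, 11, 14, 22, 22, 35, 35, 38, 38, 44
The 2 values of 22 share dense rank 5.
The 2 values of 35 share dense rank 6.
The 2 values of 38 share dense rank 7.
Remaining distinct values take the next consecutive integers.
Jon has value 38 → rank 7.

7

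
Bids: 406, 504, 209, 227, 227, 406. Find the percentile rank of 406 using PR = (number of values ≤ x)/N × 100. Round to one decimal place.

N = 6.
Strictly below 406: 3. Equal to 406: 2.
PR = 5/6 × 100 = 83.3

83.3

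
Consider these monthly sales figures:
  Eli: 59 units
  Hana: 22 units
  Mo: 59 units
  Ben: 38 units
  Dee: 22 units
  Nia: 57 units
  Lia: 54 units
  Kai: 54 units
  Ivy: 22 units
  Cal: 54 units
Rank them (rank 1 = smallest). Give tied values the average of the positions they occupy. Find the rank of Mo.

9.5

Sorted (ascending): 22, 22, 22, 38, 54, 54, 54, 57, 59, 59
The 3 values of 22 occupy positions 1–3 → average rank 2.
The 3 values of 54 occupy positions 5–7 → average rank 6.
The 2 values of 59 occupy positions 9–10 → average rank (9+10)/2 = 9.5.
Mo has value 59 units → rank 9.5.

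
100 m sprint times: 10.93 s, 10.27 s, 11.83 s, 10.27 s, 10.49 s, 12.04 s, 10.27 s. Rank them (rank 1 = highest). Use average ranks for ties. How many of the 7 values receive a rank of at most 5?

4

Sorted (descending): 12.04, 11.83, 10.93, 10.49, 10.27, 10.27, 10.27
The 3 values of 10.27 occupy positions 5–7 → average rank 6.
Ranks ≤ 5: {1, 2, 3, 4} → 4 values.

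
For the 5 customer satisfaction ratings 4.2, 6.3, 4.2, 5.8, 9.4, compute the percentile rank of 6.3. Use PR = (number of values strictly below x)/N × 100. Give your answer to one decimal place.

N = 5.
Strictly below 6.3: 3. Equal to 6.3: 1.
PR = 3/5 × 100 = 60.0

60.0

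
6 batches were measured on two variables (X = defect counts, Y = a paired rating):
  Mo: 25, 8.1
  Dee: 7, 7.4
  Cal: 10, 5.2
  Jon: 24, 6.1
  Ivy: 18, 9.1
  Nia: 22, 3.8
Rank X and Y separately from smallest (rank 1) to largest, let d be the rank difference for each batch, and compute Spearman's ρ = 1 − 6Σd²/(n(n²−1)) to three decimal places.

Ranks of variable 1: 6, 1, 2, 5, 3, 4
Ranks of variable 2: 5, 4, 2, 3, 6, 1
d = r₁ − r₂: 1, -3, 0, 2, -3, 3
d²: 1, 9, 0, 4, 9, 9; Σd² = 32
ρ = 1 − 6·32/(6·35) = 1 − 192/210 = 0.086

0.086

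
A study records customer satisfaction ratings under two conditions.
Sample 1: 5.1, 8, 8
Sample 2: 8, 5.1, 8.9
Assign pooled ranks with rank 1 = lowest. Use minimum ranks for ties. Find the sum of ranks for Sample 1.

Sorted (ascending): 5.1, 5.1, 8, 8, 8, 8.9
The 2 values of 5.1 occupy positions 1–2 → each gets rank 1.
The 3 values of 8 occupy positions 3–5 → each gets rank 3.
Sample 1 values → pooled ranks: 5.1→1, 8→3, 8→3
Rank sum = 1 + 3 + 3 = 7

7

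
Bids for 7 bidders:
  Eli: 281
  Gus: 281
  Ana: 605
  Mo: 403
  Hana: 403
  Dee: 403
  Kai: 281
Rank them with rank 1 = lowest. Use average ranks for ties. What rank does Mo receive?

5

Sorted (ascending): 281, 281, 281, 403, 403, 403, 605
The 3 values of 281 occupy positions 1–3 → average rank 2.
The 3 values of 403 occupy positions 4–6 → average rank 5.
Mo has value 403 → rank 5.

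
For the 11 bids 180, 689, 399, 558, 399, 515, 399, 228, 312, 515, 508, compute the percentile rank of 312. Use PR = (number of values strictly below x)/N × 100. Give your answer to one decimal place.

N = 11.
Strictly below 312: 2. Equal to 312: 1.
PR = 2/11 × 100 = 18.2

18.2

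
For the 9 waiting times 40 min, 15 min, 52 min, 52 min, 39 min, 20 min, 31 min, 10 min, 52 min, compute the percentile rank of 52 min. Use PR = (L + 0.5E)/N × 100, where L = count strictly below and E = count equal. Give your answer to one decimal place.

N = 9.
Strictly below 52: 6. Equal to 52: 3.
PR = (6 + 0.5·3)/9 × 100 = 83.3

83.3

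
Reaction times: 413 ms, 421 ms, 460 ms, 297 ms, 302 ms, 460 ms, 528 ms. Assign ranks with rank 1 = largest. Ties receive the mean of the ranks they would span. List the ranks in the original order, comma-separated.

5, 4, 2.5, 7, 6, 2.5, 1

Sorted (descending): 528, 460, 460, 421, 413, 302, 297
The 2 values of 460 occupy positions 2–3 → average rank (2+3)/2 = 2.5.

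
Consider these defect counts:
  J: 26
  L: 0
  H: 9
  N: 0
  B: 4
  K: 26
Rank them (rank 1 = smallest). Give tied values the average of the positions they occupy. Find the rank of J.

5.5

Sorted (ascending): 0, 0, 4, 9, 26, 26
The 2 values of 0 occupy positions 1–2 → average rank (1+2)/2 = 1.5.
The 2 values of 26 occupy positions 5–6 → average rank (5+6)/2 = 5.5.
J has value 26 → rank 5.5.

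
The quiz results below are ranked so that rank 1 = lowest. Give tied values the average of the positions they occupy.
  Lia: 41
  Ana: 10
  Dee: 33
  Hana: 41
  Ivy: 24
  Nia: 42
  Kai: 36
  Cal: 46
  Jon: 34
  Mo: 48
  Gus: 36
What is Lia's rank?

7.5

Sorted (ascending): 10, 24, 33, 34, 36, 36, 41, 41, 42, 46, 48
The 2 values of 36 occupy positions 5–6 → average rank (5+6)/2 = 5.5.
The 2 values of 41 occupy positions 7–8 → average rank (7+8)/2 = 7.5.
Lia has value 41 → rank 7.5.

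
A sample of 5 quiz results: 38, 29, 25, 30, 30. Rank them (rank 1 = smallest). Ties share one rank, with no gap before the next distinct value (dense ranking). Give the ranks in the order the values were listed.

Sorted (ascending): 25, 29, 30, 30, 38
The 2 values of 30 share dense rank 3.
Remaining distinct values take the next consecutive integers.

4, 2, 1, 3, 3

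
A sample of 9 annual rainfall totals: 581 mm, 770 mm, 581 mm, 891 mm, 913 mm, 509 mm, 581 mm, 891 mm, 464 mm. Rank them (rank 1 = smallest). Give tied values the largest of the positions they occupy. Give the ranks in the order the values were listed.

5, 6, 5, 8, 9, 2, 5, 8, 1

Sorted (ascending): 464, 509, 581, 581, 581, 770, 891, 891, 913
The 3 values of 581 occupy positions 3–5 → each gets rank 5.
The 2 values of 891 occupy positions 7–8 → each gets rank 8.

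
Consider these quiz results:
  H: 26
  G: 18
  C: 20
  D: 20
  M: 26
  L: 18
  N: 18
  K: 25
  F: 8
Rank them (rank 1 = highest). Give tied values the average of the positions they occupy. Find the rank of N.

Sorted (descending): 26, 26, 25, 20, 20, 18, 18, 18, 8
The 2 values of 26 occupy positions 1–2 → average rank (1+2)/2 = 1.5.
The 2 values of 20 occupy positions 4–5 → average rank (4+5)/2 = 4.5.
The 3 values of 18 occupy positions 6–8 → average rank 7.
N has value 18 → rank 7.

7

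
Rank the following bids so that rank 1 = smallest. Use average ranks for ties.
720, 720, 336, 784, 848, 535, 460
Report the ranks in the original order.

4.5, 4.5, 1, 6, 7, 3, 2

Sorted (ascending): 336, 460, 535, 720, 720, 784, 848
The 2 values of 720 occupy positions 4–5 → average rank (4+5)/2 = 4.5.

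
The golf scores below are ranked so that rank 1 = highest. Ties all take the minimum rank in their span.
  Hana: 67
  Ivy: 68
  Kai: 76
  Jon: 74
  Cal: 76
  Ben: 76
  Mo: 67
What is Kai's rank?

1

Sorted (descending): 76, 76, 76, 74, 68, 67, 67
The 3 values of 76 occupy positions 1–3 → each gets rank 1.
The 2 values of 67 occupy positions 6–7 → each gets rank 6.
Kai has value 76 → rank 1.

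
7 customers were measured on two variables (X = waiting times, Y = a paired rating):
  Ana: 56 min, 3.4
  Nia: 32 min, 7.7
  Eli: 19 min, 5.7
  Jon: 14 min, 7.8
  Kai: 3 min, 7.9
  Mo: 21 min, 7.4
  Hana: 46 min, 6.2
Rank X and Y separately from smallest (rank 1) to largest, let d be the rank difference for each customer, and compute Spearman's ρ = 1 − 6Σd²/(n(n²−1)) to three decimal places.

-0.750

Ranks of variable 1: 7, 5, 3, 2, 1, 4, 6
Ranks of variable 2: 1, 5, 2, 6, 7, 4, 3
d = r₁ − r₂: 6, 0, 1, -4, -6, 0, 3
d²: 36, 0, 1, 16, 36, 0, 9; Σd² = 98
ρ = 1 − 6·98/(7·48) = 1 − 588/336 = -0.750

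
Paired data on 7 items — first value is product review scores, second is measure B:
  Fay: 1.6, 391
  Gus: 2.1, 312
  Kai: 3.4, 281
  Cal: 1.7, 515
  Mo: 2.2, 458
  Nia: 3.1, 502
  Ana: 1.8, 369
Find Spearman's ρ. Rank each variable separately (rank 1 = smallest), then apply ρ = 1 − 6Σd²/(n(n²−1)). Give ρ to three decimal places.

Ranks of variable 1: 1, 4, 7, 2, 5, 6, 3
Ranks of variable 2: 4, 2, 1, 7, 5, 6, 3
d = r₁ − r₂: -3, 2, 6, -5, 0, 0, 0
d²: 9, 4, 36, 25, 0, 0, 0; Σd² = 74
ρ = 1 − 6·74/(7·48) = 1 − 444/336 = -0.321

-0.321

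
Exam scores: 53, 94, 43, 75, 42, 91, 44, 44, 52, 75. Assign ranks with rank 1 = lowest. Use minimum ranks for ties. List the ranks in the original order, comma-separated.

Sorted (ascending): 42, 43, 44, 44, 52, 53, 75, 75, 91, 94
The 2 values of 44 occupy positions 3–4 → each gets rank 3.
The 2 values of 75 occupy positions 7–8 → each gets rank 7.

6, 10, 2, 7, 1, 9, 3, 3, 5, 7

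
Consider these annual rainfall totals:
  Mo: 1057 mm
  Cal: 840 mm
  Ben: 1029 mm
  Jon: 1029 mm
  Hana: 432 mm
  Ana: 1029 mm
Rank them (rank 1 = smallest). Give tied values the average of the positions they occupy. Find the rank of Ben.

Sorted (ascending): 432, 840, 1029, 1029, 1029, 1057
The 3 values of 1029 occupy positions 3–5 → average rank 4.
Ben has value 1029 mm → rank 4.

4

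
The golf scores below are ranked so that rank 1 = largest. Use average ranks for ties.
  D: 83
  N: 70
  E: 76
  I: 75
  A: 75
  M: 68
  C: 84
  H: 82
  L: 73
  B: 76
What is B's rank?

4.5

Sorted (descending): 84, 83, 82, 76, 76, 75, 75, 73, 70, 68
The 2 values of 76 occupy positions 4–5 → average rank (4+5)/2 = 4.5.
The 2 values of 75 occupy positions 6–7 → average rank (6+7)/2 = 6.5.
B has value 76 → rank 4.5.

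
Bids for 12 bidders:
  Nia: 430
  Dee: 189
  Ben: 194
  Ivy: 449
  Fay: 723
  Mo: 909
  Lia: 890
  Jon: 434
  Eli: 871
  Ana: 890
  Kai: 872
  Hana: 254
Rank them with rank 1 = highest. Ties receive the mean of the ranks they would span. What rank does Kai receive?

Sorted (descending): 909, 890, 890, 872, 871, 723, 449, 434, 430, 254, 194, 189
The 2 values of 890 occupy positions 2–3 → average rank (2+3)/2 = 2.5.
Kai has value 872 → rank 4.

4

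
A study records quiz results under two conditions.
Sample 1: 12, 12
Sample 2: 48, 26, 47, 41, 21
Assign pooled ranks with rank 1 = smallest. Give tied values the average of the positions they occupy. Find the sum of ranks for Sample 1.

3

Sorted (ascending): 12, 12, 21, 26, 41, 47, 48
The 2 values of 12 occupy positions 1–2 → average rank (1+2)/2 = 1.5.
Sample 1 values → pooled ranks: 12→1.5, 12→1.5
Rank sum = 1.5 + 1.5 = 3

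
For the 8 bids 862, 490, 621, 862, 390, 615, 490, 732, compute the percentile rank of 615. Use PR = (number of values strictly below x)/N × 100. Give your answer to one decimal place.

N = 8.
Strictly below 615: 3. Equal to 615: 1.
PR = 3/8 × 100 = 37.5

37.5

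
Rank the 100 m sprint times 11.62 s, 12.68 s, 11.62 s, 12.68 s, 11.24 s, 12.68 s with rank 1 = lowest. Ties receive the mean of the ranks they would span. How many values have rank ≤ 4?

3

Sorted (ascending): 11.24, 11.62, 11.62, 12.68, 12.68, 12.68
The 2 values of 11.62 occupy positions 2–3 → average rank (2+3)/2 = 2.5.
The 3 values of 12.68 occupy positions 4–6 → average rank 5.
Ranks ≤ 4: {1, 2.5, 2.5} → 3 values.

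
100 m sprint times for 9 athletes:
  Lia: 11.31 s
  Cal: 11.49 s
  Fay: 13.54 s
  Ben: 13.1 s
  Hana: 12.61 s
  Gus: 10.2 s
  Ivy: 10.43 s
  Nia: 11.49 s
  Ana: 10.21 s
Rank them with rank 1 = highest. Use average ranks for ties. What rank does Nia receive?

Sorted (descending): 13.54, 13.1, 12.61, 11.49, 11.49, 11.31, 10.43, 10.21, 10.2
The 2 values of 11.49 occupy positions 4–5 → average rank (4+5)/2 = 4.5.
Nia has value 11.49 s → rank 4.5.

4.5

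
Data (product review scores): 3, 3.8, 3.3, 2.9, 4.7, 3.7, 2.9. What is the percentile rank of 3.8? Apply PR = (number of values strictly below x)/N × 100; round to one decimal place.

N = 7.
Strictly below 3.8: 5. Equal to 3.8: 1.
PR = 5/7 × 100 = 71.4

71.4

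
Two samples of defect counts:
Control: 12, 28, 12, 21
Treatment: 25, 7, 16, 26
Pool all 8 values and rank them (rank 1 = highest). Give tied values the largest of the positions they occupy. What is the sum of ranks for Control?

19

Sorted (descending): 28, 26, 25, 21, 16, 12, 12, 7
The 2 values of 12 occupy positions 6–7 → each gets rank 7.
Control values → pooled ranks: 12→7, 28→1, 12→7, 21→4
Rank sum = 7 + 1 + 7 + 4 = 19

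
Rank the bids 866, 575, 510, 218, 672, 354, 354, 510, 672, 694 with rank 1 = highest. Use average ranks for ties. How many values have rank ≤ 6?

5

Sorted (descending): 866, 694, 672, 672, 575, 510, 510, 354, 354, 218
The 2 values of 672 occupy positions 3–4 → average rank (3+4)/2 = 3.5.
The 2 values of 510 occupy positions 6–7 → average rank (6+7)/2 = 6.5.
The 2 values of 354 occupy positions 8–9 → average rank (8+9)/2 = 8.5.
Ranks ≤ 6: {1, 2, 3.5, 3.5, 5} → 5 values.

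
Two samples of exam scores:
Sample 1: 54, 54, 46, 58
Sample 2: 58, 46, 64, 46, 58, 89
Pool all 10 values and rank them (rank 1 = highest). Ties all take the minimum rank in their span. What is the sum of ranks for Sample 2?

Sorted (descending): 89, 64, 58, 58, 58, 54, 54, 46, 46, 46
The 3 values of 58 occupy positions 3–5 → each gets rank 3.
The 2 values of 54 occupy positions 6–7 → each gets rank 6.
The 3 values of 46 occupy positions 8–10 → each gets rank 8.
Sample 2 values → pooled ranks: 58→3, 46→8, 64→2, 46→8, 58→3, 89→1
Rank sum = 3 + 8 + 2 + 8 + 3 + 1 = 25

25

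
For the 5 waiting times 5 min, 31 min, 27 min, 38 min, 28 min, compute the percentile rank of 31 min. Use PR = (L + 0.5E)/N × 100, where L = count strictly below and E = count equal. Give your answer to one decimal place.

N = 5.
Strictly below 31: 3. Equal to 31: 1.
PR = (3 + 0.5·1)/5 × 100 = 70.0

70.0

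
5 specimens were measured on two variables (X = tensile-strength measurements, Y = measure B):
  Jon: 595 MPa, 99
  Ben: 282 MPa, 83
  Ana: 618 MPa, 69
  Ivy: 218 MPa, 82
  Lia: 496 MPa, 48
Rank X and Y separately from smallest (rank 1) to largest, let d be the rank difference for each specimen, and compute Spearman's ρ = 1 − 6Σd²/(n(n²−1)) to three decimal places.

-0.100

Ranks of variable 1: 4, 2, 5, 1, 3
Ranks of variable 2: 5, 4, 2, 3, 1
d = r₁ − r₂: -1, -2, 3, -2, 2
d²: 1, 4, 9, 4, 4; Σd² = 22
ρ = 1 − 6·22/(5·24) = 1 − 132/120 = -0.100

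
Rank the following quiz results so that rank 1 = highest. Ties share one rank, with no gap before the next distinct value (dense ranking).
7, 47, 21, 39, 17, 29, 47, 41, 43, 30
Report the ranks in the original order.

Sorted (descending): 47, 47, 43, 41, 39, 30, 29, 21, 17, 7
The 2 values of 47 share dense rank 1.
Remaining distinct values take the next consecutive integers.

9, 1, 7, 4, 8, 6, 1, 3, 2, 5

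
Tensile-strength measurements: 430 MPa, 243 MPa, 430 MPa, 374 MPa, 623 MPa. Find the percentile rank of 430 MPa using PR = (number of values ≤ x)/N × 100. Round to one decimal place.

N = 5.
Strictly below 430: 2. Equal to 430: 2.
PR = 4/5 × 100 = 80.0

80.0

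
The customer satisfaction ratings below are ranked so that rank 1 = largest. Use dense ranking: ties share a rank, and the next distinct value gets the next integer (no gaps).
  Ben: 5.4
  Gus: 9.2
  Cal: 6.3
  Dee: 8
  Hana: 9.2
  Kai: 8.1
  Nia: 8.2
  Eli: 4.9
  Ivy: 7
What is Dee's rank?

4

Sorted (descending): 9.2, 9.2, 8.2, 8.1, 8, 7, 6.3, 5.4, 4.9
The 2 values of 9.2 share dense rank 1.
Remaining distinct values take the next consecutive integers.
Dee has value 8 → rank 4.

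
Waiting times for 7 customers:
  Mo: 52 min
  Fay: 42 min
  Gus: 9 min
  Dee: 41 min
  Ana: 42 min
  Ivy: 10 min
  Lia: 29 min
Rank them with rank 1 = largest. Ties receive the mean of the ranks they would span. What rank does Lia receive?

Sorted (descending): 52, 42, 42, 41, 29, 10, 9
The 2 values of 42 occupy positions 2–3 → average rank (2+3)/2 = 2.5.
Lia has value 29 min → rank 5.

5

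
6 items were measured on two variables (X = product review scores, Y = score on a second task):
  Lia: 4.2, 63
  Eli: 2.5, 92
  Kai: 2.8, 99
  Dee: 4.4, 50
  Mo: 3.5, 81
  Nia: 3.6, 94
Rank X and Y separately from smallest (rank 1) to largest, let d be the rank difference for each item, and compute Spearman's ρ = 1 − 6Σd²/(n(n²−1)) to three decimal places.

-0.714

Ranks of variable 1: 5, 1, 2, 6, 3, 4
Ranks of variable 2: 2, 4, 6, 1, 3, 5
d = r₁ − r₂: 3, -3, -4, 5, 0, -1
d²: 9, 9, 16, 25, 0, 1; Σd² = 60
ρ = 1 − 6·60/(6·35) = 1 − 360/210 = -0.714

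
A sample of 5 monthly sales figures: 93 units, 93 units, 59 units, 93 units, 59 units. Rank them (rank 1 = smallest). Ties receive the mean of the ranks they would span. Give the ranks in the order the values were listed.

4, 4, 1.5, 4, 1.5

Sorted (ascending): 59, 59, 93, 93, 93
The 2 values of 59 occupy positions 1–2 → average rank (1+2)/2 = 1.5.
The 3 values of 93 occupy positions 3–5 → average rank 4.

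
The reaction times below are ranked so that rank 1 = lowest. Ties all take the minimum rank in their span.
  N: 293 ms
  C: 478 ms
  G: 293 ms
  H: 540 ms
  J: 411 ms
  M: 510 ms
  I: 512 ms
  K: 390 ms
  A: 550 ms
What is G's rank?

Sorted (ascending): 293, 293, 390, 411, 478, 510, 512, 540, 550
The 2 values of 293 occupy positions 1–2 → each gets rank 1.
G has value 293 ms → rank 1.

1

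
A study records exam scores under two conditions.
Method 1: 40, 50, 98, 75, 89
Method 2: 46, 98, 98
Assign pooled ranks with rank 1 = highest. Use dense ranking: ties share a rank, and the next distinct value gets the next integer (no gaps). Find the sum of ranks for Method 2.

Sorted (descending): 98, 98, 98, 89, 75, 50, 46, 40
The 3 values of 98 share dense rank 1.
Remaining distinct values take the next consecutive integers.
Method 2 values → pooled ranks: 46→5, 98→1, 98→1
Rank sum = 5 + 1 + 1 = 7

7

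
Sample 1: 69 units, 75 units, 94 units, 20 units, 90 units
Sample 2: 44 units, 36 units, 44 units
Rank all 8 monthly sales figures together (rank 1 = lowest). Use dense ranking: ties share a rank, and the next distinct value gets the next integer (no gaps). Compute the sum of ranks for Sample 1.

23

Sorted (ascending): 20, 36, 44, 44, 69, 75, 90, 94
The 2 values of 44 share dense rank 3.
Remaining distinct values take the next consecutive integers.
Sample 1 values → pooled ranks: 69→4, 75→5, 94→7, 20→1, 90→6
Rank sum = 4 + 5 + 7 + 1 + 6 = 23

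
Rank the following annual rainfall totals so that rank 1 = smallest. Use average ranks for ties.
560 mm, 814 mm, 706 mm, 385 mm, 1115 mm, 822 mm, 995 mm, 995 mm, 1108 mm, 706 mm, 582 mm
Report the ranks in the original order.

Sorted (ascending): 385, 560, 582, 706, 706, 814, 822, 995, 995, 1108, 1115
The 2 values of 706 occupy positions 4–5 → average rank (4+5)/2 = 4.5.
The 2 values of 995 occupy positions 8–9 → average rank (8+9)/2 = 8.5.

2, 6, 4.5, 1, 11, 7, 8.5, 8.5, 10, 4.5, 3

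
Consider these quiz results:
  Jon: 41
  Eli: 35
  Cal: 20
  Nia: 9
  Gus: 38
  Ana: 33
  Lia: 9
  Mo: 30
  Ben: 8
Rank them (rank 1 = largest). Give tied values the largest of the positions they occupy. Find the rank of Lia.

8

Sorted (descending): 41, 38, 35, 33, 30, 20, 9, 9, 8
The 2 values of 9 occupy positions 7–8 → each gets rank 8.
Lia has value 9 → rank 8.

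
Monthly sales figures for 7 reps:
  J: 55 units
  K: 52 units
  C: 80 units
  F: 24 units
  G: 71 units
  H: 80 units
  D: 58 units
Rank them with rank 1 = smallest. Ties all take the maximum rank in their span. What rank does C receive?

Sorted (ascending): 24, 52, 55, 58, 71, 80, 80
The 2 values of 80 occupy positions 6–7 → each gets rank 7.
C has value 80 units → rank 7.

7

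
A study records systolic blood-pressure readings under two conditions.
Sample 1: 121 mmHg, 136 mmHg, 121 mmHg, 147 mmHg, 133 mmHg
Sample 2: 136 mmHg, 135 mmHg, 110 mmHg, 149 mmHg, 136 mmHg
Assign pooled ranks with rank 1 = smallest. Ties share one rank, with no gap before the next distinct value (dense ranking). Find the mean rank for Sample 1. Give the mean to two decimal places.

Sorted (ascending): 110, 121, 121, 133, 135, 136, 136, 136, 147, 149
The 2 values of 121 share dense rank 2.
The 3 values of 136 share dense rank 5.
Remaining distinct values take the next consecutive integers.
Sample 1 values → pooled ranks: 121→2, 136→5, 121→2, 147→6, 133→3
Mean rank = (2 + 5 + 2 + 6 + 3) / 5 = 3.60

3.60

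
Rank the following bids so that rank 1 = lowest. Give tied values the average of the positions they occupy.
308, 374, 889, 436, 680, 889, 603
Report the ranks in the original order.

1, 2, 6.5, 3, 5, 6.5, 4

Sorted (ascending): 308, 374, 436, 603, 680, 889, 889
The 2 values of 889 occupy positions 6–7 → average rank (6+7)/2 = 6.5.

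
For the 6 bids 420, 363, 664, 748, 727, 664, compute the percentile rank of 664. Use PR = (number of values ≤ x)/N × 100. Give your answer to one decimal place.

66.7

N = 6.
Strictly below 664: 2. Equal to 664: 2.
PR = 4/6 × 100 = 66.7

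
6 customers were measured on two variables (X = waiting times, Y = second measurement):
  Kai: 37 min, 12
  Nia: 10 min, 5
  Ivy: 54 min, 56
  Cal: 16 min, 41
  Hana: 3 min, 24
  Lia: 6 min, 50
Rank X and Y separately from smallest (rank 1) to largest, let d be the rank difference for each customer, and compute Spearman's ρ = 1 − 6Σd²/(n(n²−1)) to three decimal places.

Ranks of variable 1: 5, 3, 6, 4, 1, 2
Ranks of variable 2: 2, 1, 6, 4, 3, 5
d = r₁ − r₂: 3, 2, 0, 0, -2, -3
d²: 9, 4, 0, 0, 4, 9; Σd² = 26
ρ = 1 − 6·26/(6·35) = 1 − 156/210 = 0.257

0.257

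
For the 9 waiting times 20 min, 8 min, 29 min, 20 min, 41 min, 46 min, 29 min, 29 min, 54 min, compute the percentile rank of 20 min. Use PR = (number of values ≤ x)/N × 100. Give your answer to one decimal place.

33.3

N = 9.
Strictly below 20: 1. Equal to 20: 2.
PR = 3/9 × 100 = 33.3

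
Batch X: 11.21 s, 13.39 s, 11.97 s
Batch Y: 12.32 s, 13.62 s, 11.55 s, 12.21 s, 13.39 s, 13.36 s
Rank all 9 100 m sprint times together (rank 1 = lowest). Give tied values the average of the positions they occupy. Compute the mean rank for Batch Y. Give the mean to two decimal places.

5.58

Sorted (ascending): 11.21, 11.55, 11.97, 12.21, 12.32, 13.36, 13.39, 13.39, 13.62
The 2 values of 13.39 occupy positions 7–8 → average rank (7+8)/2 = 7.5.
Batch Y values → pooled ranks: 12.32→5, 13.62→9, 11.55→2, 12.21→4, 13.39→7.5, 13.36→6
Mean rank = (5 + 9 + 2 + 4 + 7.5 + 6) / 6 = 5.58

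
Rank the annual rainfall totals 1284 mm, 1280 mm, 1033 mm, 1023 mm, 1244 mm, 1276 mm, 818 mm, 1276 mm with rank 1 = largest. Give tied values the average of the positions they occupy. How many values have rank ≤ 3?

2

Sorted (descending): 1284, 1280, 1276, 1276, 1244, 1033, 1023, 818
The 2 values of 1276 occupy positions 3–4 → average rank (3+4)/2 = 3.5.
Ranks ≤ 3: {1, 2} → 2 values.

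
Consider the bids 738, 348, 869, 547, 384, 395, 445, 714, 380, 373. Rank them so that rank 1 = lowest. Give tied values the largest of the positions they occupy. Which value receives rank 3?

Sorted (ascending): 348, 373, 380, 384, 395, 445, 547, 714, 738, 869
No ties — each value takes its position as its rank.
Rank 3 → value 380.

380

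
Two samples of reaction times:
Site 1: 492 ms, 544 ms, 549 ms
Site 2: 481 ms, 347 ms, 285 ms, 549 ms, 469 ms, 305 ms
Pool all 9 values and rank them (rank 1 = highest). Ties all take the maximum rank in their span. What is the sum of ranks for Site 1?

9

Sorted (descending): 549, 549, 544, 492, 481, 469, 347, 305, 285
The 2 values of 549 occupy positions 1–2 → each gets rank 2.
Site 1 values → pooled ranks: 492→4, 544→3, 549→2
Rank sum = 4 + 3 + 2 = 9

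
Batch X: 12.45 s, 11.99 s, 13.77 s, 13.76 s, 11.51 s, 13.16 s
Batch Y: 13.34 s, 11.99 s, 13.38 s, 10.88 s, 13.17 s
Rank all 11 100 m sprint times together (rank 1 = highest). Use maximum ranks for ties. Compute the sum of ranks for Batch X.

35

Sorted (descending): 13.77, 13.76, 13.38, 13.34, 13.17, 13.16, 12.45, 11.99, 11.99, 11.51, 10.88
The 2 values of 11.99 occupy positions 8–9 → each gets rank 9.
Batch X values → pooled ranks: 12.45→7, 11.99→9, 13.77→1, 13.76→2, 11.51→10, 13.16→6
Rank sum = 7 + 9 + 1 + 2 + 10 + 6 = 35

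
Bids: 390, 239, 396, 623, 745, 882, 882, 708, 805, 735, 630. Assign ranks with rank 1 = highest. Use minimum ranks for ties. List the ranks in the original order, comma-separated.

Sorted (descending): 882, 882, 805, 745, 735, 708, 630, 623, 396, 390, 239
The 2 values of 882 occupy positions 1–2 → each gets rank 1.

10, 11, 9, 8, 4, 1, 1, 6, 3, 5, 7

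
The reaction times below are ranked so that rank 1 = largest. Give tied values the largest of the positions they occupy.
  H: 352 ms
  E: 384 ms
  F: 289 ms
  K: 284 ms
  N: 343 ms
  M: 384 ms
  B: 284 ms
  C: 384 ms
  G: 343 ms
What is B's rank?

Sorted (descending): 384, 384, 384, 352, 343, 343, 289, 284, 284
The 3 values of 384 occupy positions 1–3 → each gets rank 3.
The 2 values of 343 occupy positions 5–6 → each gets rank 6.
The 2 values of 284 occupy positions 8–9 → each gets rank 9.
B has value 284 ms → rank 9.

9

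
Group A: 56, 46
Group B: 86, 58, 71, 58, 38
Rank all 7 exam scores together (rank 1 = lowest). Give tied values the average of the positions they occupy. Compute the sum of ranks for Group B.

Sorted (ascending): 38, 46, 56, 58, 58, 71, 86
The 2 values of 58 occupy positions 4–5 → average rank (4+5)/2 = 4.5.
Group B values → pooled ranks: 86→7, 58→4.5, 71→6, 58→4.5, 38→1
Rank sum = 7 + 4.5 + 6 + 4.5 + 1 = 23

23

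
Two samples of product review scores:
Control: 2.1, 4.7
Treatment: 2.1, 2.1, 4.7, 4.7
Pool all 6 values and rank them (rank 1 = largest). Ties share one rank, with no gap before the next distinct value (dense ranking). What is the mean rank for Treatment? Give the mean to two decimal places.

1.50

Sorted (descending): 4.7, 4.7, 4.7, 2.1, 2.1, 2.1
The 3 values of 4.7 share dense rank 1.
The 3 values of 2.1 share dense rank 2.
Treatment values → pooled ranks: 2.1→2, 2.1→2, 4.7→1, 4.7→1
Mean rank = (2 + 2 + 1 + 1) / 4 = 1.50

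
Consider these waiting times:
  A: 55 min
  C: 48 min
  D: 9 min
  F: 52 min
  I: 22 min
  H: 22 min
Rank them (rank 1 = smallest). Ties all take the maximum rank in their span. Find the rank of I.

Sorted (ascending): 9, 22, 22, 48, 52, 55
The 2 values of 22 occupy positions 2–3 → each gets rank 3.
I has value 22 min → rank 3.

3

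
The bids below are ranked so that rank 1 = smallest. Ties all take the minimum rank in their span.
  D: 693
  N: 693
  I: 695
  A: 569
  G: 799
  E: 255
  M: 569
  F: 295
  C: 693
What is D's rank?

5

Sorted (ascending): 255, 295, 569, 569, 693, 693, 693, 695, 799
The 2 values of 569 occupy positions 3–4 → each gets rank 3.
The 3 values of 693 occupy positions 5–7 → each gets rank 5.
D has value 693 → rank 5.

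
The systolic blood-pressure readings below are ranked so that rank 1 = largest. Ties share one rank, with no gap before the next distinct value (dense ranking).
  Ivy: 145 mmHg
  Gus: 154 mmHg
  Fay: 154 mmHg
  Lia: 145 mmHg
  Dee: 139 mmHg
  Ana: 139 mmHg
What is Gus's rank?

1

Sorted (descending): 154, 154, 145, 145, 139, 139
The 2 values of 154 share dense rank 1.
The 2 values of 145 share dense rank 2.
The 2 values of 139 share dense rank 3.
Gus has value 154 mmHg → rank 1.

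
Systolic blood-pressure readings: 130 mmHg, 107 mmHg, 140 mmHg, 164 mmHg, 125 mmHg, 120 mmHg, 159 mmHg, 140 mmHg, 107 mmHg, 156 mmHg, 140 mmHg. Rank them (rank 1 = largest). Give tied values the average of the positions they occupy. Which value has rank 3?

156

Sorted (descending): 164, 159, 156, 140, 140, 140, 130, 125, 120, 107, 107
The 3 values of 140 occupy positions 4–6 → average rank 5.
The 2 values of 107 occupy positions 10–11 → average rank (10+11)/2 = 10.5.
Rank 3 → value 156.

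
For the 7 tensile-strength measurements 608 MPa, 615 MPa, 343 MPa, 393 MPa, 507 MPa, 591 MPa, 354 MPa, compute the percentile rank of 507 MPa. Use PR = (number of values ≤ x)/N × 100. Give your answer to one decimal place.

N = 7.
Strictly below 507: 3. Equal to 507: 1.
PR = 4/7 × 100 = 57.1

57.1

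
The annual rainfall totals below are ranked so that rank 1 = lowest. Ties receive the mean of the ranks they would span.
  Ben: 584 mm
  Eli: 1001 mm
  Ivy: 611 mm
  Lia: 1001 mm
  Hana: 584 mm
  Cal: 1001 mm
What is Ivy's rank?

Sorted (ascending): 584, 584, 611, 1001, 1001, 1001
The 2 values of 584 occupy positions 1–2 → average rank (1+2)/2 = 1.5.
The 3 values of 1001 occupy positions 4–6 → average rank 5.
Ivy has value 611 mm → rank 3.

3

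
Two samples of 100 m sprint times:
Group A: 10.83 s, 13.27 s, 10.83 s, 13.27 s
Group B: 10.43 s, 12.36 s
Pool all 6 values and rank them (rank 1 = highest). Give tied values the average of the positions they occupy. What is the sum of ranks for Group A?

12

Sorted (descending): 13.27, 13.27, 12.36, 10.83, 10.83, 10.43
The 2 values of 13.27 occupy positions 1–2 → average rank (1+2)/2 = 1.5.
The 2 values of 10.83 occupy positions 4–5 → average rank (4+5)/2 = 4.5.
Group A values → pooled ranks: 10.83→4.5, 13.27→1.5, 10.83→4.5, 13.27→1.5
Rank sum = 4.5 + 1.5 + 4.5 + 1.5 = 12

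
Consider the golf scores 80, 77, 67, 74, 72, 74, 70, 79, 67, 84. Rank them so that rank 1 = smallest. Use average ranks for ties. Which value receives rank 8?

79

Sorted (ascending): 67, 67, 70, 72, 74, 74, 77, 79, 80, 84
The 2 values of 67 occupy positions 1–2 → average rank (1+2)/2 = 1.5.
The 2 values of 74 occupy positions 5–6 → average rank (5+6)/2 = 5.5.
Rank 8 → value 79.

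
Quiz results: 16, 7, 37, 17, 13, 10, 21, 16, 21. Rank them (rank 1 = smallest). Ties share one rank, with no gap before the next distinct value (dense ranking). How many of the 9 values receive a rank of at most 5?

6

Sorted (ascending): 7, 10, 13, 16, 16, 17, 21, 21, 37
The 2 values of 16 share dense rank 4.
The 2 values of 21 share dense rank 6.
Remaining distinct values take the next consecutive integers.
Ranks ≤ 5: {1, 2, 3, 4, 4, 5} → 6 values.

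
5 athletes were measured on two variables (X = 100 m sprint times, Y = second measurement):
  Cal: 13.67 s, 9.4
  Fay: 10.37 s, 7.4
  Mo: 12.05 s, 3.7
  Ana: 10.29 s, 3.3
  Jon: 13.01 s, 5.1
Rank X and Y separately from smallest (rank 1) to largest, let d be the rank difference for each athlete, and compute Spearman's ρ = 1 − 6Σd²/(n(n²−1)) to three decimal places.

0.700

Ranks of variable 1: 5, 2, 3, 1, 4
Ranks of variable 2: 5, 4, 2, 1, 3
d = r₁ − r₂: 0, -2, 1, 0, 1
d²: 0, 4, 1, 0, 1; Σd² = 6
ρ = 1 − 6·6/(5·24) = 1 − 36/120 = 0.700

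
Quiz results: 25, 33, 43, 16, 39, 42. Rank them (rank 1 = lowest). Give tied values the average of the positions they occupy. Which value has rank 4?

Sorted (ascending): 16, 25, 33, 39, 42, 43
No ties — each value takes its position as its rank.
Rank 4 → value 39.

39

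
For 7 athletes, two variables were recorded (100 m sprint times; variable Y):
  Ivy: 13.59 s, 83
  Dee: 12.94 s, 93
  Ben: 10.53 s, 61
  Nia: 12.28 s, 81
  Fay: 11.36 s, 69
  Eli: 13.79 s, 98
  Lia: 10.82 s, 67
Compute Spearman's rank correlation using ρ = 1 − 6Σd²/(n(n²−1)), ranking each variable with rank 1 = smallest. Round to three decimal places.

Ranks of variable 1: 6, 5, 1, 4, 3, 7, 2
Ranks of variable 2: 5, 6, 1, 4, 3, 7, 2
d = r₁ − r₂: 1, -1, 0, 0, 0, 0, 0
d²: 1, 1, 0, 0, 0, 0, 0; Σd² = 2
ρ = 1 − 6·2/(7·48) = 1 − 12/336 = 0.964

0.964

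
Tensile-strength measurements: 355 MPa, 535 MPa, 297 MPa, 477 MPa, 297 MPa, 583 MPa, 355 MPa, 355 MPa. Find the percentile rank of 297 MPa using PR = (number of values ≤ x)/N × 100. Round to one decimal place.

N = 8.
Strictly below 297: 0. Equal to 297: 2.
PR = 2/8 × 100 = 25.0

25.0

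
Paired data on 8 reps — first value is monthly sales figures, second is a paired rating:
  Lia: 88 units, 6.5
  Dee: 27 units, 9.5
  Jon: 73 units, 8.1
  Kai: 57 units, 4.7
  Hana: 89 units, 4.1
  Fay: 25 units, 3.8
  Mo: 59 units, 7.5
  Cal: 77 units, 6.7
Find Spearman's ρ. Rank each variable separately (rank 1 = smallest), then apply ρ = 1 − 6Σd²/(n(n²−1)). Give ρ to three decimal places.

Ranks of variable 1: 7, 2, 5, 3, 8, 1, 4, 6
Ranks of variable 2: 4, 8, 7, 3, 2, 1, 6, 5
d = r₁ − r₂: 3, -6, -2, 0, 6, 0, -2, 1
d²: 9, 36, 4, 0, 36, 0, 4, 1; Σd² = 90
ρ = 1 − 6·90/(8·63) = 1 − 540/504 = -0.071

-0.071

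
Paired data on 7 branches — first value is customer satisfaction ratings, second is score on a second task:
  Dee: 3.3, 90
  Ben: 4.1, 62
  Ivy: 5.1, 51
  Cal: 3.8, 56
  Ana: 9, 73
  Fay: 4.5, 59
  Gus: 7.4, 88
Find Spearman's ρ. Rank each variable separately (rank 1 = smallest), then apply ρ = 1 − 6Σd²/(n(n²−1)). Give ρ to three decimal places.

-0.036

Ranks of variable 1: 1, 3, 5, 2, 7, 4, 6
Ranks of variable 2: 7, 4, 1, 2, 5, 3, 6
d = r₁ − r₂: -6, -1, 4, 0, 2, 1, 0
d²: 36, 1, 16, 0, 4, 1, 0; Σd² = 58
ρ = 1 − 6·58/(7·48) = 1 − 348/336 = -0.036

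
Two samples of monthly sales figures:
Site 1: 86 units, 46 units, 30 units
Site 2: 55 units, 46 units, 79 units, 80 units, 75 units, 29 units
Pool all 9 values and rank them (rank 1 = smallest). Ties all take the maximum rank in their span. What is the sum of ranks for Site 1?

15

Sorted (ascending): 29, 30, 46, 46, 55, 75, 79, 80, 86
The 2 values of 46 occupy positions 3–4 → each gets rank 4.
Site 1 values → pooled ranks: 86→9, 46→4, 30→2
Rank sum = 9 + 4 + 2 = 15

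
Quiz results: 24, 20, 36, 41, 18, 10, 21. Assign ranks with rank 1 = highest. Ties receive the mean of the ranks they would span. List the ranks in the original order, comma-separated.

3, 5, 2, 1, 6, 7, 4

Sorted (descending): 41, 36, 24, 21, 20, 18, 10
No ties — each value takes its position as its rank.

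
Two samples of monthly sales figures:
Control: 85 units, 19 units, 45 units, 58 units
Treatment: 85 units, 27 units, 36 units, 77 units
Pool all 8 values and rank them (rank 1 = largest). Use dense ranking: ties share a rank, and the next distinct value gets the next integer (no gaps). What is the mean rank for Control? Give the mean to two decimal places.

3.75

Sorted (descending): 85, 85, 77, 58, 45, 36, 27, 19
The 2 values of 85 share dense rank 1.
Remaining distinct values take the next consecutive integers.
Control values → pooled ranks: 85→1, 19→7, 45→4, 58→3
Mean rank = (1 + 7 + 4 + 3) / 4 = 3.75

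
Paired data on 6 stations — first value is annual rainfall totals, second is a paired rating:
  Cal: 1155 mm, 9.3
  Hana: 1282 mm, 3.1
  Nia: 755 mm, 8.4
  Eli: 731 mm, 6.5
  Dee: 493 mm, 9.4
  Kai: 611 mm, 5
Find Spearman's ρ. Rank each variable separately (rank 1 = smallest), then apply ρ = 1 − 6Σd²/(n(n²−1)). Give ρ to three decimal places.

Ranks of variable 1: 5, 6, 4, 3, 1, 2
Ranks of variable 2: 5, 1, 4, 3, 6, 2
d = r₁ − r₂: 0, 5, 0, 0, -5, 0
d²: 0, 25, 0, 0, 25, 0; Σd² = 50
ρ = 1 − 6·50/(6·35) = 1 − 300/210 = -0.429

-0.429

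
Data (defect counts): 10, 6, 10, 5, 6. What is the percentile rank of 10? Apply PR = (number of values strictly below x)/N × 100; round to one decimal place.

60.0

N = 5.
Strictly below 10: 3. Equal to 10: 2.
PR = 3/5 × 100 = 60.0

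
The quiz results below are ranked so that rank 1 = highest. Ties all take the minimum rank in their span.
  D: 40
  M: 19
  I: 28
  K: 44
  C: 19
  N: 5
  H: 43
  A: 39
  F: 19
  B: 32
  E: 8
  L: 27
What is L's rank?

7

Sorted (descending): 44, 43, 40, 39, 32, 28, 27, 19, 19, 19, 8, 5
The 3 values of 19 occupy positions 8–10 → each gets rank 8.
L has value 27 → rank 7.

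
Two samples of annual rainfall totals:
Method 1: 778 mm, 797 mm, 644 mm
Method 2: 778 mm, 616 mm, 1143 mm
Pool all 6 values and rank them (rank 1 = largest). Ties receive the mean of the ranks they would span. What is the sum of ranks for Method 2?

Sorted (descending): 1143, 797, 778, 778, 644, 616
The 2 values of 778 occupy positions 3–4 → average rank (3+4)/2 = 3.5.
Method 2 values → pooled ranks: 778→3.5, 616→6, 1143→1
Rank sum = 3.5 + 6 + 1 = 10.5

10.5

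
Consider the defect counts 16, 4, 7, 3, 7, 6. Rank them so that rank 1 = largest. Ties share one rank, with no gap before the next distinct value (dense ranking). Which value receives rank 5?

Sorted (descending): 16, 7, 7, 6, 4, 3
The 2 values of 7 share dense rank 2.
Remaining distinct values take the next consecutive integers.
Rank 5 → value 3.

3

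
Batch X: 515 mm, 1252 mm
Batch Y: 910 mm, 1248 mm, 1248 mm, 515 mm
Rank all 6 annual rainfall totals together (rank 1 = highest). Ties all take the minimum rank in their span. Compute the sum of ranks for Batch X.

6

Sorted (descending): 1252, 1248, 1248, 910, 515, 515
The 2 values of 1248 occupy positions 2–3 → each gets rank 2.
The 2 values of 515 occupy positions 5–6 → each gets rank 5.
Batch X values → pooled ranks: 515→5, 1252→1
Rank sum = 5 + 1 = 6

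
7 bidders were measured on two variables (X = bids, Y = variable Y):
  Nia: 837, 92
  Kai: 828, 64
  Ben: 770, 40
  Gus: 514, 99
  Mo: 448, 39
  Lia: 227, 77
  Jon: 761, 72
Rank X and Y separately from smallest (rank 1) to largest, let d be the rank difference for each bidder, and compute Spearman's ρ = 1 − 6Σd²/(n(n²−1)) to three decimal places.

0.071

Ranks of variable 1: 7, 6, 5, 3, 2, 1, 4
Ranks of variable 2: 6, 3, 2, 7, 1, 5, 4
d = r₁ − r₂: 1, 3, 3, -4, 1, -4, 0
d²: 1, 9, 9, 16, 1, 16, 0; Σd² = 52
ρ = 1 − 6·52/(7·48) = 1 − 312/336 = 0.071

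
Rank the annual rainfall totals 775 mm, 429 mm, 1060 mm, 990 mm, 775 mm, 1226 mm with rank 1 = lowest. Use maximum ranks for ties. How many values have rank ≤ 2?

1

Sorted (ascending): 429, 775, 775, 990, 1060, 1226
The 2 values of 775 occupy positions 2–3 → each gets rank 3.
Ranks ≤ 2: {1} → 1 value.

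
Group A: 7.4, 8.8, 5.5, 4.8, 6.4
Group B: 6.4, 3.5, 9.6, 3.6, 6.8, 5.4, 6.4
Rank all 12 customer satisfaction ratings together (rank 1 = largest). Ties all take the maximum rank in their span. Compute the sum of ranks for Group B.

51

Sorted (descending): 9.6, 8.8, 7.4, 6.8, 6.4, 6.4, 6.4, 5.5, 5.4, 4.8, 3.6, 3.5
The 3 values of 6.4 occupy positions 5–7 → each gets rank 7.
Group B values → pooled ranks: 6.4→7, 3.5→12, 9.6→1, 3.6→11, 6.8→4, 5.4→9, 6.4→7
Rank sum = 7 + 12 + 1 + 11 + 4 + 9 + 7 = 51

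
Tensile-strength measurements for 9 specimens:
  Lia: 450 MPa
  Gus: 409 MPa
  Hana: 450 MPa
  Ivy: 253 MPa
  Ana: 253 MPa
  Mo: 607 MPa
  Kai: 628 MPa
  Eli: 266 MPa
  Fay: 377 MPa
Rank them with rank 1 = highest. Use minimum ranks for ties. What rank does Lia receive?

3

Sorted (descending): 628, 607, 450, 450, 409, 377, 266, 253, 253
The 2 values of 450 occupy positions 3–4 → each gets rank 3.
The 2 values of 253 occupy positions 8–9 → each gets rank 8.
Lia has value 450 MPa → rank 3.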